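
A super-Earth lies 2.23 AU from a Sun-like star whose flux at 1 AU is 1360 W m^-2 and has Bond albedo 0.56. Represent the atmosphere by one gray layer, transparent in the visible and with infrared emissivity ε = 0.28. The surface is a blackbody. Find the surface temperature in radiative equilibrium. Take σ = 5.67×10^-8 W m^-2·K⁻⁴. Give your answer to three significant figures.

158 K

Irradiance scales as 1/d², so S = 1360 W m^-2 × (1/2.23)² = 273.5 W m^-2.
Effective emission temperature (TOA balance): σT_e⁴ = S(1−α)/4 = 30.08 W m^-2 → T_e = 151.8 K.
Surface balance with a leaky layer gives σT_s⁴ = σT_e⁴·2/(2−ε), so T_s = T_e·[2/(2−0.28)]^(1/4) = 157.6 K.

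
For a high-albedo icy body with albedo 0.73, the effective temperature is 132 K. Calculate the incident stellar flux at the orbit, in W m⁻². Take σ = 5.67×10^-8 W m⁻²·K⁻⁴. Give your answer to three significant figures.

255 W m⁻²

Invert the energy balance for S: S = 4σT⁴/(1−α).
The emitted flux is σT⁴ = 17.21 W m⁻².
So S = 4×17.21/(1−0.73) = 255.0 W m⁻².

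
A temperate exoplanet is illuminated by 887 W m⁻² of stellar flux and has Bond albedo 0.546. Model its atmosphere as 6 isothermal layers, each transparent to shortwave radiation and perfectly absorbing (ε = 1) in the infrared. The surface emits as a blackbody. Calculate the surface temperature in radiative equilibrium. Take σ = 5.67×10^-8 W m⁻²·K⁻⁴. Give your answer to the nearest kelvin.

334 kelvin

OLR = S(1−α)/4 = 100.7 W m⁻²; the top layer radiates at T_e = 205.3 K.
Layer-by-layer balance gives σT_s⁴ = (N+1)σT_e⁴, so T_s = 7^¼·205.3 = 333.9 K.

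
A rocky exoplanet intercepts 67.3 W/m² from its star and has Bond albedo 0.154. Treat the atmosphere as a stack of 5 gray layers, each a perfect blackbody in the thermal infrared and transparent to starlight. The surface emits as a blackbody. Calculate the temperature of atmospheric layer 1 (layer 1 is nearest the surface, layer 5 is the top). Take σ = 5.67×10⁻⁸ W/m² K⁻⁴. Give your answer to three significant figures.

188 kelvin

OLR = S(1−α)/4 = 14.23 W/m²; the top layer radiates at T_e = 125.9 K.
Each opaque layer satisfies 2T_j⁴ = T_{j−1}⁴ + T_{j+1}⁴, giving T_k⁴ = (N+1−k)T_e⁴.
With k = 1: T_1 = (5+1−1)^¼·125.9 K = 188.2 K.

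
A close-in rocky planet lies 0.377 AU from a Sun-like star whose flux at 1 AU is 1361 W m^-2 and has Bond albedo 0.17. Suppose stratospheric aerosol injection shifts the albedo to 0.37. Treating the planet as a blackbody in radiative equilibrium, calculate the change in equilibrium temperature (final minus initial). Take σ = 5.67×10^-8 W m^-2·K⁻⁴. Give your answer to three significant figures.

-28.8 kelvin

Flux at the orbit: S = 1361/(0.377)² = 9576 W m^-2.
Before: T₁ = [9576·0.83/(4σ)]^(1/4) = 432.7 K.
After:  T₂ = [9576·0.63/(4σ)]^(1/4) = 403.8 K.
Change: 403.8 − 432.7 = -28.82 K.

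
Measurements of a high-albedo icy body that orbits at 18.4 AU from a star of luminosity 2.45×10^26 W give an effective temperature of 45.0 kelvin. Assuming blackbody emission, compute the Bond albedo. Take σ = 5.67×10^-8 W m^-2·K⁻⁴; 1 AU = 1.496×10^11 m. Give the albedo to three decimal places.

d = 18.4 × 1.496×10^11 m = 2.753×10^12 m.
Spreading L over a sphere of radius d: S = 2.45×10^26/(4π·2.75×10^12²) = 2.573 W m^-2.
Rearranging the radiative balance, α = 1 − 4σT⁴/S.
4σT⁴ = 4·5.67×10⁻⁸·(45.0)⁴ = 0.9300 W m^-2.
1−α = 0.9300/2.573 = 0.3614, so α = 0.6386.

0.639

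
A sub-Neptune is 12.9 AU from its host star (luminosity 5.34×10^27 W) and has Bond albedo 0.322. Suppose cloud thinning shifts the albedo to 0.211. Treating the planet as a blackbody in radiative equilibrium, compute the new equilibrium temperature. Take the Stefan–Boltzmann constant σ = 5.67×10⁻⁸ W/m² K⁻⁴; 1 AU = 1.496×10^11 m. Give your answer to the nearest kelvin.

141 K

d = 12.9 × 1.496×10^11 m = 1.930×10^12 m.
S = L/(4πd²) = 114.1 W/m².
T₂ = [S(1−α₂)/(4σ)]^(1/4) = [114.1·0.789/(4σ)]^(1/4) = 141.1 K.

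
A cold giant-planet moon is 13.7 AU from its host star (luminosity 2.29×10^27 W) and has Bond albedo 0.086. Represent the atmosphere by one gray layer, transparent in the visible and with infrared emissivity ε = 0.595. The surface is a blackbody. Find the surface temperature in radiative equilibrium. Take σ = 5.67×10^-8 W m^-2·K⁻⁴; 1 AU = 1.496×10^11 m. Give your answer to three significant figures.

Orbital distance: d = 13.7 AU = 2.050×10^12 m.
S = L/(4πd²) = 43.38 W m^-2.
The planet radiates to space at T_e = [S(1−α)/(4σ)]^(1/4) = 115.0 K.
For a single slab of emissivity ε, T_s⁴ = 2T_e⁴/(2−ε); thus T_s = 115.0·(1.423)^(1/4) = 125.6 K.

126 K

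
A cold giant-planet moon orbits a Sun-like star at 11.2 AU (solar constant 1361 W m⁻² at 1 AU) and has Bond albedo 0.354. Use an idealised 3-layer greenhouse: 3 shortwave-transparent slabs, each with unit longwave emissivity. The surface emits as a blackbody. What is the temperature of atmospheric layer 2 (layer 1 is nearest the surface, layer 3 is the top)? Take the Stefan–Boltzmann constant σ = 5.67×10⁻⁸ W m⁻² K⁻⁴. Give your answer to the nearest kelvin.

By the inverse-square law, S = 1361/11.2² = 10.85 W m⁻².
Top-of-atmosphere balance: σT_e⁴ = S(1−α)/4 = 1.752 W m⁻² → T_e = 74.56 K.
The net upward flux σT_e⁴ is constant between every pair of levels, so T_k⁴ = (N+1−k)T_e⁴.
T_2 = (2)^(1/4)·74.56 = 88.67 K.

89 K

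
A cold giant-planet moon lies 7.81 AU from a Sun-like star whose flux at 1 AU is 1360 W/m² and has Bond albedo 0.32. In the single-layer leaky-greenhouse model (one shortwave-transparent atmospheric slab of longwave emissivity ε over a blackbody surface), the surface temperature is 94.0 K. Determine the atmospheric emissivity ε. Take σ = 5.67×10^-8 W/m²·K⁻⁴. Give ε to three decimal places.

By the inverse-square law, S = 1360/7.81² = 22.30 W/m².
TOA balance gives T_e = 90.42 K.
Inverting T_s⁴ = 2T_e⁴/(2−ε): (T_e/T_s)⁴ = 0.8562, so ε = 2(1 − 0.8562) = 0.2875.

0.288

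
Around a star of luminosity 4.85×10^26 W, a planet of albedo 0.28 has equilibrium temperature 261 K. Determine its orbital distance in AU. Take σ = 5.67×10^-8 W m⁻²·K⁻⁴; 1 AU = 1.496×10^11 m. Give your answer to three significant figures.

1.09 AU

Energy balance gives S = 4σT⁴/(1−α) = 1462 W m⁻².
From L = 4πd²S, d = √(4.85×10^26/(4π·1462)) = 1.625×10^11 m = 1.086 AU.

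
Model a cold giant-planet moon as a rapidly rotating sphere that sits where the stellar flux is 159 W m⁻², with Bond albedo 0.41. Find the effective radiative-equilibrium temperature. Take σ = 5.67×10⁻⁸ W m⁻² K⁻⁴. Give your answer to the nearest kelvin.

Averaging over the sphere, the absorbed flux is S(1−α)/4 = 23.45 W m⁻².
In equilibrium σT⁴ equals this, so T = 142.6 K.

143 K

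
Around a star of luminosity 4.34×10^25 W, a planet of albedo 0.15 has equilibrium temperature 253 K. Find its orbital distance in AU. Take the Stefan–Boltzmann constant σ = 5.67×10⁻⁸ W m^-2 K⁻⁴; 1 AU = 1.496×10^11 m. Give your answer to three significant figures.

0.376 AU

Energy balance gives S = 4σT⁴/(1−α) = 1093 W m^-2.
S = L/(4πd²) → d = √(L/4πS) = √(4.34×10^25/(4π·1093)) = 5.621×10^10 m = 0.3757 AU.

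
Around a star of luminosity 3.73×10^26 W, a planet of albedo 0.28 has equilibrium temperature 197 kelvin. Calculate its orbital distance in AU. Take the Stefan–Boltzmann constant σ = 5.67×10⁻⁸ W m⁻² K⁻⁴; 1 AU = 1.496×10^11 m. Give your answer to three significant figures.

1.67 AU

The flux needed for this T is 4σT⁴/(1−0.28) = 474.4 W m⁻².
From L = 4πd²S, d = √(3.73×10^26/(4π·474.4)) = 2.501×10^11 m = 1.672 AU.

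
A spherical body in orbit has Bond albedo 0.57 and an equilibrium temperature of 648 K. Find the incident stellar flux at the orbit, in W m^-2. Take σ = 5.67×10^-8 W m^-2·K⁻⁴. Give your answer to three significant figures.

Invert the energy balance for S: S = 4σT⁴/(1−α).
The emitted flux is σT⁴ = 9997 W m^-2.
So S = 4×9997/(1−0.57) = 93000 W m^-2.

93000 W m^-2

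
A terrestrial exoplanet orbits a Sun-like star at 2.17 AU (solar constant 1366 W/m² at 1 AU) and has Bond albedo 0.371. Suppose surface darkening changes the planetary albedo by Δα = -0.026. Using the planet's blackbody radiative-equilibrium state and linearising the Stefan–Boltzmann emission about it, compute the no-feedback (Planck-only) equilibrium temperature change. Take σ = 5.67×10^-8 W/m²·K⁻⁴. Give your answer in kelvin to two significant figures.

1.7 K

By the inverse-square law, S = 1366/2.17² = 290.1 W/m².
The baseline emission temperature is T_e = 168.4 K.
The change in absorbed flux is Δ[S(1−α)/4] = −SΔα/4 = 1.886 W/m².
The Planck feedback parameter is 4σT_e³ = 1.083 W/m²/K.
So ΔT₀ = 1.886/1.083 = 1.74 K.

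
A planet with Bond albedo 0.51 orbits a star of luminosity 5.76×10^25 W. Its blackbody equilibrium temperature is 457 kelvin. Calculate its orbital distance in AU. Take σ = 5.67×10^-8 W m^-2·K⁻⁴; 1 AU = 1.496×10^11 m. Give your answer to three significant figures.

0.101 AU

Energy balance gives S = 4σT⁴/(1−α) = 20190 W m^-2.
Then d = [L/(4πS)]^(1/2) = 1.507×10^10 m, i.e. 0.1007 AU.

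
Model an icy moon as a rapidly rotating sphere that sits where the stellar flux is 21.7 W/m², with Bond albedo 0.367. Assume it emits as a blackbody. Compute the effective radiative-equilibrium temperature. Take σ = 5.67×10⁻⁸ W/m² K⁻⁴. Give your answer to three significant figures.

88.2 K

Absorbed flux (global mean): S(1−α)/4 = 21.70·0.633/4 = 3.434 W/m².
In equilibrium σT⁴ equals this, so T = 88.22 K.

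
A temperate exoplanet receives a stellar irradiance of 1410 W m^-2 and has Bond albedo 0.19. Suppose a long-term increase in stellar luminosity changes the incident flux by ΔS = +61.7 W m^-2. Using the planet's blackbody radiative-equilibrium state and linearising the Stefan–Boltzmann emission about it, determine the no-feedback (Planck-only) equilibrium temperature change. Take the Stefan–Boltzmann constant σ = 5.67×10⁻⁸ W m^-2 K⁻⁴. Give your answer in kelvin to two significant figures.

Reference equilibrium: T_e = [S(1−α)/(4σ)]^(1/4) = 266.4 K.
Only a fraction (1−α) is absorbed and it's spread over 4πR², so ΔF = (1−α)ΔS/4 = 12.49 W m^-2.
The Planck feedback parameter is 4σT_e³ = 4.287 W m^-2/K.
ΔT₀ = ΔF/λ_P = 12.49/4.287 = 2.91 K.

2.9 K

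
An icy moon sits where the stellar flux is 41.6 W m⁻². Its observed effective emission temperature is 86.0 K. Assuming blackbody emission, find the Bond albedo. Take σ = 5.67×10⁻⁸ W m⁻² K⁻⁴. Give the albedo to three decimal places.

Rearranging the radiative balance, α = 1 − 4σT⁴/S.
σT⁴ = 3.102 W m⁻², so 4σT⁴ = 12.41 W m⁻².
1−α = 12.41/41.60 = 0.2982, so α = 0.7018.

0.702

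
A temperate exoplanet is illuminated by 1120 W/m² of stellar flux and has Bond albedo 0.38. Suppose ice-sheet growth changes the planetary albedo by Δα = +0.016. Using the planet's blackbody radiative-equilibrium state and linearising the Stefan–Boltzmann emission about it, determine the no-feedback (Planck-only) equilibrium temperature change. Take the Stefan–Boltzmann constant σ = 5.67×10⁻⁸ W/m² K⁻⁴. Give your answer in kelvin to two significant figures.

Unperturbed T_e = [1120·(1−0.38)/(4σ)]^¼ = 235.2 K.
ΔF = −(S/4)Δα = −(1120/4)×(+0.016) = -4.480 W/m².
Linearising σT⁴ gives d(σT⁴)/dT = 4σT_e³ = 2.952 W/m² per K.
Hence the no-feedback warming is ΔF/(4σT_e³) = -1.52 K.

-1.5 kelvin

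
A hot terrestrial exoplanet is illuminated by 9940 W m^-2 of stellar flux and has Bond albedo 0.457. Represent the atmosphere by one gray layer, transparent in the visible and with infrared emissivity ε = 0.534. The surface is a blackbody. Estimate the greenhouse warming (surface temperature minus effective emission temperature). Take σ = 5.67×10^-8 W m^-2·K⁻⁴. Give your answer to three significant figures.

31.7 kelvin

Effective emission temperature (TOA balance): σT_e⁴ = S(1−α)/4 = 1349 W m^-2 → T_e = 392.8 K.
Surface balance with a leaky layer gives σT_s⁴ = σT_e⁴·2/(2−ε), so T_s = T_e·[2/(2−0.534)]^(1/4) = 424.5 K.
The atmosphere warms the surface by 31.71 K.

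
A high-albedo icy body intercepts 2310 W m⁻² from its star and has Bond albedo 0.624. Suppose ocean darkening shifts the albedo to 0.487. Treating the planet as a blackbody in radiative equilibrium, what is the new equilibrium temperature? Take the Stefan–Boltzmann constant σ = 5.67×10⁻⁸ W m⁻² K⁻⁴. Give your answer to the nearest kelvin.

269 kelvin

New equilibrium: T₂ = [(1−0.487)·2310/(4σ)]^(1/4) = 268.9 K.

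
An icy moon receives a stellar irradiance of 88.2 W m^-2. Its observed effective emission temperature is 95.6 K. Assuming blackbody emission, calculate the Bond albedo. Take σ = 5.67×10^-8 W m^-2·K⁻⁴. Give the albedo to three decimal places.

From σT⁴ = S(1−α)/4 we invert for α: 1−α = 4σT⁴/S.
4σT⁴ = 4·5.67×10⁻⁸·(95.6)⁴ = 18.94 W m^-2.
Hence α = 1 − 18.94/88.20 = 0.7852.

0.785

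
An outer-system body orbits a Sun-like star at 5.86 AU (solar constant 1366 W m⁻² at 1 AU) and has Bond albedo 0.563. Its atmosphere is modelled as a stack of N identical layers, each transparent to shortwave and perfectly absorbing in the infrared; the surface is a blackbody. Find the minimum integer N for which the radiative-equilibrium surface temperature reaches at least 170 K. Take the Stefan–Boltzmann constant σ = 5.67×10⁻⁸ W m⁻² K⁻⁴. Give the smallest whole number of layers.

10

Irradiance scales as 1/d², so S = 1366 W m⁻² × (1/5.86)² = 39.78 W m⁻².
OLR = S(1−α)/4 = 4.346 W m⁻²; the top layer radiates at T_e = 93.57 K.
Since T_s⁴ = (N+1)T_e⁴, we need N ≥ (T_s/T_e)⁴ − 1 = 9.897.
So N ≥ 9.897; the smallest integer is N = 10.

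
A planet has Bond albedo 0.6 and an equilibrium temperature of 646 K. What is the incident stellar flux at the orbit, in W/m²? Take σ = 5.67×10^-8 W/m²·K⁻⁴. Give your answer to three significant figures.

Invert the energy balance for S: S = 4σT⁴/(1−α).
The emitted flux is σT⁴ = 9874 W/m².
S = 4·9874/0.4 = 98740 W/m².

98700 W/m²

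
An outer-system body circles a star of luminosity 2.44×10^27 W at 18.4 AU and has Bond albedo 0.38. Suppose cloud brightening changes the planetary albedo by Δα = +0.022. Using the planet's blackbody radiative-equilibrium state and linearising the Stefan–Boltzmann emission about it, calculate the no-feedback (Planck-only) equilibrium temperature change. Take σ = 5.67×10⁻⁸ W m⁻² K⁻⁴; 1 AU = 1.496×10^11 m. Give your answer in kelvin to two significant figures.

Orbital distance: d = 18.4 AU = 2.753×10^12 m.
S = L/(4πd²) = 25.63 W m⁻².
The baseline emission temperature is T_e = 91.49 K.
TOA radiative forcing: ΔF = −S·Δα/4 = −25.63·(+0.022)/4 = -0.1409 W m⁻².
Linearising σT⁴ gives d(σT⁴)/dT = 4σT_e³ = 0.1737 W m⁻² per K.
Hence the no-feedback warming is ΔF/(4σT_e³) = -0.812 K.

-0.81 K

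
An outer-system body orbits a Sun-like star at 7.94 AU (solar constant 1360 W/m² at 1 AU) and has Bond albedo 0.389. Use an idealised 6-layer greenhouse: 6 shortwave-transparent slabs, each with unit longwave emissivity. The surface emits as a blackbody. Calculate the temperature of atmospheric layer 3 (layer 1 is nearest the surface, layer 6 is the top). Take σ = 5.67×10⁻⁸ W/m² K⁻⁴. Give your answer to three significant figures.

Irradiance scales as 1/d², so S = 1360 W/m² × (1/7.94)² = 21.57 W/m².
The effective emission temperature is T_e = [S(1−α)/(4σ)]^¼ = 87.31 K.
Each opaque layer satisfies 2T_j⁴ = T_{j−1}⁴ + T_{j+1}⁴, giving T_k⁴ = (N+1−k)T_e⁴.
T_3 = (4)^(1/4)·87.31 = 123.5 K.

123 kelvin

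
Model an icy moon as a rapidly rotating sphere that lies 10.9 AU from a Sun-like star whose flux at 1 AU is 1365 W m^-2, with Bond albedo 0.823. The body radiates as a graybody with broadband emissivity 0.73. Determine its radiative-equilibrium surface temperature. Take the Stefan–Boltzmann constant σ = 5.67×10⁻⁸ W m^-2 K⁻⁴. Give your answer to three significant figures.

59.2 K

Irradiance scales as 1/d², so S = 1365 W m^-2 × (1/10.9)² = 11.49 W m^-2.
Averaging over the sphere, the absorbed flux is S(1−α)/4 = 0.5084 W m^-2.
Radiative balance εσT⁴ = 0.5084 gives T = [0.5084/(0.73·σ)]^(1/4) = 59.20 K.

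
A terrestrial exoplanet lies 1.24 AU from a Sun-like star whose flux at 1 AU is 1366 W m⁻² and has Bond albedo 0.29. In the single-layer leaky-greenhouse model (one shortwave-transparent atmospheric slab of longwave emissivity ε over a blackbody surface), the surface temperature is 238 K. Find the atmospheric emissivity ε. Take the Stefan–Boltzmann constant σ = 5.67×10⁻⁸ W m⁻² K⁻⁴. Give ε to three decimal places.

0.266

By the inverse-square law, S = 1366/1.24² = 888.4 W m⁻².
First, T_e = [888.4·(1−0.29)/(4σ)]^(1/4) = 229.6 K.
Since (2−ε)/2 = (T_e/T_s)⁴ = 0.8668, ε = 0.2664.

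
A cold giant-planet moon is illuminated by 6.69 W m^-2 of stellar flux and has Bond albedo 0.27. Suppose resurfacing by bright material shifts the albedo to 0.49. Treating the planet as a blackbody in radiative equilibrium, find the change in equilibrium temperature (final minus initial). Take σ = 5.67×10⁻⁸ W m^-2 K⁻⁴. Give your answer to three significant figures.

-5.84 kelvin

Before: T₁ = [6.690·0.73/(4σ)]^(1/4) = 68.12 K.
With α = 0.49, T₂ = 62.28 K.
Change: 62.28 − 68.12 = -5.842 K.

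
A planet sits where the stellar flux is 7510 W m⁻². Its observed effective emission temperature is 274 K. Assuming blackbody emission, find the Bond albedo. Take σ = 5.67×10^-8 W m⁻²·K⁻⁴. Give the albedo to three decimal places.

From σT⁴ = S(1−α)/4 we invert for α: 1−α = 4σT⁴/S.
σT⁴ = 319.6 W m⁻², so 4σT⁴ = 1278 W m⁻².
1−α = 1278/7510 = 0.1702, so α = 0.8298.

0.830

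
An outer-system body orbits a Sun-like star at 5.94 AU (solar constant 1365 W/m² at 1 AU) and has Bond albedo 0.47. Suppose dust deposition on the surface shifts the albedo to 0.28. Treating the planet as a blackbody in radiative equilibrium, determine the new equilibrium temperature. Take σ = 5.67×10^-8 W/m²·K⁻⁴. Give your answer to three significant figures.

Irradiance scales as 1/d², so S = 1365 W/m² × (1/5.94)² = 38.69 W/m².
With the new albedo, S(1−α₂)/4 = 6.964 W/m², so T₂ = 105.3 K.

105 kelvin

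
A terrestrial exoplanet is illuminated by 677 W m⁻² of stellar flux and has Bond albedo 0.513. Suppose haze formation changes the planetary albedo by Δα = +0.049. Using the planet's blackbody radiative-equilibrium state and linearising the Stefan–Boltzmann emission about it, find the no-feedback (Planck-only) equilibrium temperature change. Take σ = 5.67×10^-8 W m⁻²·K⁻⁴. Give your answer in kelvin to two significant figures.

Reference equilibrium: T_e = [S(1−α)/(4σ)]^(1/4) = 195.3 K.
The change in absorbed flux is Δ[S(1−α)/4] = −SΔα/4 = -8.293 W m⁻².
Linearising σT⁴ gives d(σT⁴)/dT = 4σT_e³ = 1.688 W m⁻² per K.
Hence the no-feedback warming is ΔF/(4σT_e³) = -4.91 K.

-4.9 K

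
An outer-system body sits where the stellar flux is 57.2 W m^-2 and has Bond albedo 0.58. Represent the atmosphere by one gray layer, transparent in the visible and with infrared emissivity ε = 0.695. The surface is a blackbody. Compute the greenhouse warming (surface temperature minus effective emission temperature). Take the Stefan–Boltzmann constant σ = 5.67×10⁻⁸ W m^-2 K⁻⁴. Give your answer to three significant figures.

Effective emission temperature (TOA balance): σT_e⁴ = S(1−α)/4 = 6.006 W m^-2 → T_e = 101.4 K.
The surface balance (absorbed SW + ε·downward IR = σT_s⁴) with T_a⁴ = T_s⁴/2 reduces to T_s = T_e·[2/(2−ε)]^¼ = 112.9 K.
Greenhouse warming: T_s − T_e = 11.43 K.

11.4 K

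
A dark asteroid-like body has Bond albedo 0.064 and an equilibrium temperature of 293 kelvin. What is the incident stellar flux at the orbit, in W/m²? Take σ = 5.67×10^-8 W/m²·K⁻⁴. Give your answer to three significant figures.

1790 W/m²

Invert the energy balance for S: S = 4σT⁴/(1−α).
The emitted flux is σT⁴ = 417.9 W/m².
So S = 4×417.9/(1−0.064) = 1786 W/m².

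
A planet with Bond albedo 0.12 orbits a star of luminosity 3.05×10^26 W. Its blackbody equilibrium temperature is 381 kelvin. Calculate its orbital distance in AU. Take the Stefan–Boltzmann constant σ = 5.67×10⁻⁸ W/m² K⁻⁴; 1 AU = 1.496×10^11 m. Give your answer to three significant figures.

0.447 AU

The flux needed for this T is 4σT⁴/(1−0.12) = 5431 W/m².
S = L/(4πd²) → d = √(L/4πS) = √(3.05×10^26/(4π·5431)) = 6.685×10^10 m = 0.4469 AU.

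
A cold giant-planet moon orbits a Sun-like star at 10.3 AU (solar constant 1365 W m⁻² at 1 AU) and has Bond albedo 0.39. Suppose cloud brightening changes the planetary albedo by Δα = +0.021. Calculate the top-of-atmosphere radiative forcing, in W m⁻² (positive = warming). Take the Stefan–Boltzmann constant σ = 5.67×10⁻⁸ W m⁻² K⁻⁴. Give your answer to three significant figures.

-0.0675 W m⁻²

By the inverse-square law, S = 1365/10.3² = 12.87 W m⁻².
TOA radiative forcing: ΔF = −S·Δα/4 = −12.87·(+0.021)/4 = -0.06755 W m⁻².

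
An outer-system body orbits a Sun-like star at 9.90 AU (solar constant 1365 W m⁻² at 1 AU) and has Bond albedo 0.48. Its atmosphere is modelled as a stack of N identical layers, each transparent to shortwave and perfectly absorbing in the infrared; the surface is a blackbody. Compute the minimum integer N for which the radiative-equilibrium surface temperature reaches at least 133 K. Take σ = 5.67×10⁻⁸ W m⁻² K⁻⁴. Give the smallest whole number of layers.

9

By the inverse-square law, S = 1365/9.90² = 13.93 W m⁻².
The effective emission temperature is T_e = [S(1−α)/(4σ)]^¼ = 75.17 K.
Need (N+1)T_e⁴ ≥ T_s⁴, i.e. N+1 ≥ (133/75.17)⁴ = 9.799.
So N ≥ 8.799; the smallest integer is N = 9.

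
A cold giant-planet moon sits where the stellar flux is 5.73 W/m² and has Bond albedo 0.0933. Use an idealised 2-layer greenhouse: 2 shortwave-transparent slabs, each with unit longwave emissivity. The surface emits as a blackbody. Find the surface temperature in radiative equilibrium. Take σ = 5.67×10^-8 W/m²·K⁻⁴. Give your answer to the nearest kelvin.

Top-of-atmosphere balance: σT_e⁴ = S(1−α)/4 = 1.299 W/m² → T_e = 69.18 K.
With N = 2 opaque layers, T_s = (N+1)^(1/4)·T_e = 3^(1/4)·69.18 = 91.05 K.

91 kelvin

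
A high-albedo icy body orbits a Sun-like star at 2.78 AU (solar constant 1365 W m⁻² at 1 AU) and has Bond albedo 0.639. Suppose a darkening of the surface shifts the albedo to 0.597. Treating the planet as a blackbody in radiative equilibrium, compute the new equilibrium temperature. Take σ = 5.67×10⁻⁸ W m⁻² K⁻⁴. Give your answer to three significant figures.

133 K

Irradiance scales as 1/d², so S = 1365 W m⁻² × (1/2.78)² = 176.6 W m⁻².
With the new albedo, S(1−α₂)/4 = 17.79 W m⁻², so T₂ = 133.1 K.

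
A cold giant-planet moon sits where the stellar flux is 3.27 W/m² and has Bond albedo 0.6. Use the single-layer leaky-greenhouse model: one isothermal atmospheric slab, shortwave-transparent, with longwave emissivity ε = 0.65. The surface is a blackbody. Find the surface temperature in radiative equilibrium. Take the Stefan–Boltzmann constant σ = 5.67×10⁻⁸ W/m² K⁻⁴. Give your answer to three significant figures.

At the top of the atmosphere, σT_e⁴ = S(1−α)/4 = 0.3270 W/m², giving T_e = 49.01 K.
The surface balance (absorbed SW + ε·downward IR = σT_s⁴) with T_a⁴ = T_s⁴/2 reduces to T_s = T_e·[2/(2−ε)]^¼ = 54.06 K.

54.1 K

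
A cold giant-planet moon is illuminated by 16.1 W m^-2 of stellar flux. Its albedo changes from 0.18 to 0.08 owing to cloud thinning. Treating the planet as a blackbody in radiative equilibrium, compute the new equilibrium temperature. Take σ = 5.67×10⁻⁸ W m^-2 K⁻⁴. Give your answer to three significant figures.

89.9 K

With the new albedo, S(1−α₂)/4 = 3.703 W m^-2, so T₂ = 89.90 K.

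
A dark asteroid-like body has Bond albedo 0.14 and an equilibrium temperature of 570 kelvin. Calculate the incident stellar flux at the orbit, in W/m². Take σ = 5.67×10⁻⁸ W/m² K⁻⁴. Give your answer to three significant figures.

27800 W/m²

Invert the energy balance for S: S = 4σT⁴/(1−α).
σT⁴ = 5.67×10⁻⁸·(570)⁴ = 5985 W/m².
S = 4·5985/0.86 = 27840 W/m².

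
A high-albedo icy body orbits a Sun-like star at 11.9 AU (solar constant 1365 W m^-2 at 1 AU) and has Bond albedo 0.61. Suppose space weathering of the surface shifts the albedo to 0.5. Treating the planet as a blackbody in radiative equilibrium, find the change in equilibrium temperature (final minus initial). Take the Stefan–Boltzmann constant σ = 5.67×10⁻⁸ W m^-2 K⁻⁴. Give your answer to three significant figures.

By the inverse-square law, S = 1365/11.9² = 9.639 W m^-2.
Before: T₁ = [9.639·0.39/(4σ)]^(1/4) = 63.81 K.
Final:   T₂ = [S(1−0.5)/(4σ)]^(1/4) = 67.90 K.
Change: 67.90 − 63.81 = 4.089 K.

4.09 K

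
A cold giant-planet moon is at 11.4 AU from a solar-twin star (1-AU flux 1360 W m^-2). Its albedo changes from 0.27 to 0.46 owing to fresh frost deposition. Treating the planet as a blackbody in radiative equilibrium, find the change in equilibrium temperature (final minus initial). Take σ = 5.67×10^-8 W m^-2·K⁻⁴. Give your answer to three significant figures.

Irradiance scales as 1/d², so S = 1360 W m^-2 × (1/11.4)² = 10.46 W m^-2.
With α = 0.27, T₁ = 76.18 K.
After:  T₂ = [10.46·0.54/(4σ)]^(1/4) = 70.65 K.
ΔT = T₂ − T₁ = -5.531 K.

-5.53 kelvin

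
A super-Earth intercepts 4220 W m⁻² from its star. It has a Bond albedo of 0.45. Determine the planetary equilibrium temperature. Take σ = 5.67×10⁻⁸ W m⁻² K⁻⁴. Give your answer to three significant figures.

318 kelvin

Averaging over the sphere, the absorbed flux is S(1−α)/4 = 580.2 W m⁻².
Balancing against σT⁴: T = (580.2/5.67×10⁻⁸)^(1/4) = 318.1 K.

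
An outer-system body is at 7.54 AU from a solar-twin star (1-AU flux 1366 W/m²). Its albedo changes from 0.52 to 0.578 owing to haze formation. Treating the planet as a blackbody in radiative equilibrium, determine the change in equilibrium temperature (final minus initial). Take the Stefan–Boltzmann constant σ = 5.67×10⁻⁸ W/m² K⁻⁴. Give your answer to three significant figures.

-2.68 K

Irradiance scales as 1/d², so S = 1366 W/m² × (1/7.54)² = 24.03 W/m².
With α = 0.52, T₁ = 84.45 K.
Final:   T₂ = [S(1−0.578)/(4σ)]^(1/4) = 81.77 K.
Change: 81.77 − 84.45 = -2.675 K.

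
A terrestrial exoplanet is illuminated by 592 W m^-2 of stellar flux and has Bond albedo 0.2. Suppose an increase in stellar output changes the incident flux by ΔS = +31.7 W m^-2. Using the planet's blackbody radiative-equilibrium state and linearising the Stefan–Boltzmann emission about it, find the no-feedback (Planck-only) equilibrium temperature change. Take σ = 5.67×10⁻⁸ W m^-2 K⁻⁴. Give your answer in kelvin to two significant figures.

Reference equilibrium: T_e = [S(1−α)/(4σ)]^(1/4) = 213.8 K.
Only a fraction (1−α) is absorbed and it's spread over 4πR², so ΔF = (1−α)ΔS/4 = 6.340 W m^-2.
Planck response: λ_P = 4σT_e³ = 4·5.67×10⁻⁸·(213.8)³ = 2.215 W m^-2/K.
Hence the no-feedback warming is ΔF/(4σT_e³) = 2.86 K.

2.9 K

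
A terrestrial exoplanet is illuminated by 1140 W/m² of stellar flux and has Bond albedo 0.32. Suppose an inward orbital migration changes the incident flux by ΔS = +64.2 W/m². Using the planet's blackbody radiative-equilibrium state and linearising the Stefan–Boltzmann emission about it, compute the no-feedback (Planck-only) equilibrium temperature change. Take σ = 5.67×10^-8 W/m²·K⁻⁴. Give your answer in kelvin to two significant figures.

Reference equilibrium: T_e = [S(1−α)/(4σ)]^(1/4) = 241.8 K.
Only a fraction (1−α) is absorbed and it's spread over 4πR², so ΔF = (1−α)ΔS/4 = 10.91 W/m².
Planck response: λ_P = 4σT_e³ = 4·5.67×10⁻⁸·(241.8)³ = 3.206 W/m²/K.
So ΔT₀ = 10.91/3.206 = 3.40 K.

3.4 K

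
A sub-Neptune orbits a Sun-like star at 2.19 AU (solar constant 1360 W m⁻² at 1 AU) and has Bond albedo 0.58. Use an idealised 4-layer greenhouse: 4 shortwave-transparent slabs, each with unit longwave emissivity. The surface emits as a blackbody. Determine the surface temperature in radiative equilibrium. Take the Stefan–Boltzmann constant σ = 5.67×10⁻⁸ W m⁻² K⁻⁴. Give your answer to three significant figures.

226 kelvin

By the inverse-square law, S = 1360/2.19² = 283.6 W m⁻².
The effective emission temperature is T_e = [S(1−α)/(4σ)]^¼ = 151.4 K.
With N = 4 opaque layers, T_s = (N+1)^(1/4)·T_e = 5^(1/4)·151.4 = 226.4 K.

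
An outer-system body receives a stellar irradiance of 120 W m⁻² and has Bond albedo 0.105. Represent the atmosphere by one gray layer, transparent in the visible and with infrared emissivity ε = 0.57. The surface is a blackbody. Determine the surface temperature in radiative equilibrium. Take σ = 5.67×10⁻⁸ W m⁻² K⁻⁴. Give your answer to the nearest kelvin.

160 kelvin

At the top of the atmosphere, σT_e⁴ = S(1−α)/4 = 26.85 W m⁻², giving T_e = 147.5 K.
For a single slab of emissivity ε, T_s⁴ = 2T_e⁴/(2−ε); thus T_s = 147.5·(1.399)^(1/4) = 160.4 K.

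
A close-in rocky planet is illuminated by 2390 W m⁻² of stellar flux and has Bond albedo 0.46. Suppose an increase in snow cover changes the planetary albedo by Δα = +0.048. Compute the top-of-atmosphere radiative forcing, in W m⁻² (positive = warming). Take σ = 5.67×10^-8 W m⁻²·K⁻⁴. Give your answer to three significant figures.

TOA radiative forcing: ΔF = −S·Δα/4 = −2390·(+0.048)/4 = -28.68 W m⁻².

-28.7 W m⁻²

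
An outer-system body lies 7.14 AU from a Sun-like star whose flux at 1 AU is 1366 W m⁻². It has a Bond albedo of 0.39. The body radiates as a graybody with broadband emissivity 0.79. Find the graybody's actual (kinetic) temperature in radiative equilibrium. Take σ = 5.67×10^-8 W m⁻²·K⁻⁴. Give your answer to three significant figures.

By the inverse-square law, S = 1366/7.14² = 26.80 W m⁻².
The planet absorbs (1−α)S over its disc πR² and re-emits over 4πR², so the mean absorbed flux is (1−0.39)·26.80/4 = 4.086 W m⁻².
Equating to εσT⁴ with ε = 0.79: T = (4.086/0.79σ)^(1/4) = 97.73 K.

97.7 K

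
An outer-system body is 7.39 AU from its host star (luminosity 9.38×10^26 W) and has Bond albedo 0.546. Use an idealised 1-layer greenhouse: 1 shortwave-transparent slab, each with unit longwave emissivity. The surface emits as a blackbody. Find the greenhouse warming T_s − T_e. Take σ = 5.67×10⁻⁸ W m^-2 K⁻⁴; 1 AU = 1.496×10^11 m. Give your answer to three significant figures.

19.9 K

d = 7.39 × 1.496×10^11 m = 1.106×10^12 m.
Flux at the orbit: S = L/(4πd²) = 9.38×10^26/(4π·(1.11×10^12)²) = 61.07 W m^-2.
The effective emission temperature is T_e = [S(1−α)/(4σ)]^¼ = 105.2 K.
Surface: T_s = (2)^¼·T_e = 125.0 K.
So the greenhouse effect raises the surface by 125.0 − 105.2 = 19.90 K.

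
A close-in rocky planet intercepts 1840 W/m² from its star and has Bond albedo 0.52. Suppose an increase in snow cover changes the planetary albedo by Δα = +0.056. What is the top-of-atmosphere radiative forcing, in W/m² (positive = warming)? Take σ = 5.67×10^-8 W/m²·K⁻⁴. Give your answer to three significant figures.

-25.8 W/m²

TOA radiative forcing: ΔF = −S·Δα/4 = −1840·(+0.056)/4 = -25.76 W/m².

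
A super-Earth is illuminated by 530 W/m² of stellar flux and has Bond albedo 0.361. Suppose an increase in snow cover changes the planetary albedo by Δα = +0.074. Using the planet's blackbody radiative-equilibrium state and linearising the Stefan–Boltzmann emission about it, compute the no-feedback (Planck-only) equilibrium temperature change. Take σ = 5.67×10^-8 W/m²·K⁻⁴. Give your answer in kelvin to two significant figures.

-5.7 kelvin

Reference equilibrium: T_e = [S(1−α)/(4σ)]^(1/4) = 196.6 K.
ΔF = −(S/4)Δα = −(530.0/4)×(+0.074) = -9.805 W/m².
Linearising σT⁴ gives d(σT⁴)/dT = 4σT_e³ = 1.723 W/m² per K.
Hence the no-feedback warming is ΔF/(4σT_e³) = -5.69 K.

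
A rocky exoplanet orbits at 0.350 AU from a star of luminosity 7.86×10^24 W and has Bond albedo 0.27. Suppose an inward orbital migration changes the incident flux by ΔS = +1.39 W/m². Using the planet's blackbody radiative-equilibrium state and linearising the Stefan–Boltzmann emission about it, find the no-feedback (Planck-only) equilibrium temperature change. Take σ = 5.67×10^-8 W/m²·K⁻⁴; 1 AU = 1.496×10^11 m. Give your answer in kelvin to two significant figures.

0.25 kelvin

Orbital distance: d = 0.350 AU = 5.236×10^10 m.
Flux at the orbit: S = L/(4πd²) = 7.86×10^24/(4π·(5.24×10^10)²) = 228.1 W/m².
The baseline emission temperature is T_e = 164.6 K.
ΔF = Δ[S(1−α)]/4 = (1−0.27)·+1.39/4 = 0.2537 W/m².
Planck response: λ_P = 4σT_e³ = 4·5.67×10⁻⁸·(164.6)³ = 1.012 W/m²/K.
So ΔT₀ = 0.2537/1.012 = 0.251 K.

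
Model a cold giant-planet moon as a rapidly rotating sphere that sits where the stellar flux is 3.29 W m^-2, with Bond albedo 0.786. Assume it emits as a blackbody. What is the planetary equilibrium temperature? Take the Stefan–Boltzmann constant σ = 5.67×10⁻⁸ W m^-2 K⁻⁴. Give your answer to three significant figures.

Averaging over the sphere, the absorbed flux is S(1−α)/4 = 0.1760 W m^-2.
In equilibrium σT⁴ equals this, so T = 41.98 K.

42.0 kelvin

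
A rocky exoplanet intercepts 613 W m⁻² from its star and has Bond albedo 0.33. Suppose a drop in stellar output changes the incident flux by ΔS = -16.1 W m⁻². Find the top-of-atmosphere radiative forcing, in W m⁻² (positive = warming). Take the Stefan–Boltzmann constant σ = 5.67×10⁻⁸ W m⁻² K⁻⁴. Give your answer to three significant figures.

ΔF = Δ[S(1−α)]/4 = (1−0.33)·-16.1/4 = -2.697 W m⁻².

-2.70 W m⁻²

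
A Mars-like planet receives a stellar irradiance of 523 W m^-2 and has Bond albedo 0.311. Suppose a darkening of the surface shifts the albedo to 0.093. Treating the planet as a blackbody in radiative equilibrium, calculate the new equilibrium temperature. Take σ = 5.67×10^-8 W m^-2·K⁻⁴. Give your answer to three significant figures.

With the new albedo, S(1−α₂)/4 = 118.6 W m^-2, so T₂ = 213.9 K.

214 kelvin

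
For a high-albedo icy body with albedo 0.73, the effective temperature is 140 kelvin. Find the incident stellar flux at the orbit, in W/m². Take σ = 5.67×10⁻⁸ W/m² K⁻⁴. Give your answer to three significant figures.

323 W/m²

Invert the energy balance for S: S = 4σT⁴/(1−α).
σT⁴ = 5.67×10⁻⁸·(140)⁴ = 21.78 W/m².
So S = 4×21.78/(1−0.73) = 322.7 W/m².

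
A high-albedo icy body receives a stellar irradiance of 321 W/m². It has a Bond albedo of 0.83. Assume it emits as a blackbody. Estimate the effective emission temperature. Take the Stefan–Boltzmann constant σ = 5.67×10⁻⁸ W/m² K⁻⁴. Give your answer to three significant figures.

Averaging over the sphere, the absorbed flux is S(1−α)/4 = 13.64 W/m².
In equilibrium σT⁴ equals this, so T = 124.5 K.

125 K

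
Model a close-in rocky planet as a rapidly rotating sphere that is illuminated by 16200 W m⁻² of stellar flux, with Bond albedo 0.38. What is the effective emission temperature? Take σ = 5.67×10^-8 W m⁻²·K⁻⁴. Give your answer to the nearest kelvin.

459 K

The planet absorbs (1−α)S over its disc πR² and re-emits over 4πR², so the mean absorbed flux is (1−0.38)·16200/4 = 2511 W m⁻².
Balancing against σT⁴: T = (2511/5.67×10⁻⁸)^(1/4) = 458.7 K.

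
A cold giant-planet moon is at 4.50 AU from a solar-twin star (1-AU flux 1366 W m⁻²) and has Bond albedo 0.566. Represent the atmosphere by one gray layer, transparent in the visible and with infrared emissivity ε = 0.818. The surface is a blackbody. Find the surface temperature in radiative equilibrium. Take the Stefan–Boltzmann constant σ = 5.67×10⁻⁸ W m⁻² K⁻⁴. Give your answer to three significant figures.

Irradiance scales as 1/d², so S = 1366 W m⁻² × (1/4.50)² = 67.46 W m⁻².
The planet radiates to space at T_e = [S(1−α)/(4σ)]^(1/4) = 106.6 K.
Surface balance with a leaky layer gives σT_s⁴ = σT_e⁴·2/(2−ε), so T_s = T_e·[2/(2−0.818)]^(1/4) = 121.6 K.

122 K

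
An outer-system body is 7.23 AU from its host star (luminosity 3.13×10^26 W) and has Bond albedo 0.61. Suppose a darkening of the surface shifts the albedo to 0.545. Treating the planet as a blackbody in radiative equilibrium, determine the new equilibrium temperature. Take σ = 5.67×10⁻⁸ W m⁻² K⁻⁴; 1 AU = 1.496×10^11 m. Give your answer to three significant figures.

d = 7.23 × 1.496×10^11 m = 1.082×10^12 m.
Flux at the orbit: S = L/(4πd²) = 3.13×10^26/(4π·(1.08×10^12)²) = 21.29 W m⁻².
New equilibrium: T₂ = [(1−0.545)·21.29/(4σ)]^(1/4) = 80.84 K.

80.8 K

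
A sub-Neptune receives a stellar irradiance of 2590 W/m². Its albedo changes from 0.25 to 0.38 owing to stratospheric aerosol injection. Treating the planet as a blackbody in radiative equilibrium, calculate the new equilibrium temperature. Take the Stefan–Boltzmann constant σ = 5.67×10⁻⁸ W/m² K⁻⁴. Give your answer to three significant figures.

T₂ = [S(1−α₂)/(4σ)]^(1/4) = [2590·0.62/(4σ)]^(1/4) = 290.1 K.

290 kelvin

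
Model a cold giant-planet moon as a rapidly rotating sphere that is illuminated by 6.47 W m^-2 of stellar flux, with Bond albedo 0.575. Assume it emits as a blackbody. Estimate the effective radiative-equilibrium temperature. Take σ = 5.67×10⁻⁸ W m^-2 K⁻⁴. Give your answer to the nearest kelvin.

Averaging over the sphere, the absorbed flux is S(1−α)/4 = 0.6874 W m^-2.
Balancing against σT⁴: T = (0.6874/5.67×10⁻⁸)^(1/4) = 59.01 K.

59 K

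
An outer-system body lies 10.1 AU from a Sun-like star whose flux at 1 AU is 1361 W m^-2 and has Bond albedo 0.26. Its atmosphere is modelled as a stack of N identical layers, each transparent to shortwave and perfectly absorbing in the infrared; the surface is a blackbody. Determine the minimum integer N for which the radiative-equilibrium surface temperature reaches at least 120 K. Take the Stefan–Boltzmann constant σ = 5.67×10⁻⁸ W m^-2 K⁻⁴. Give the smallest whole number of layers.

4

Flux at the orbit: S = 1361/(10.1)² = 13.34 W m^-2.
OLR = S(1−α)/4 = 2.468 W m^-2; the top layer radiates at T_e = 81.23 K.
Need (N+1)T_e⁴ ≥ T_s⁴, i.e. N+1 ≥ (120/81.23)⁴ = 4.763.
The minimum whole number is N = 4.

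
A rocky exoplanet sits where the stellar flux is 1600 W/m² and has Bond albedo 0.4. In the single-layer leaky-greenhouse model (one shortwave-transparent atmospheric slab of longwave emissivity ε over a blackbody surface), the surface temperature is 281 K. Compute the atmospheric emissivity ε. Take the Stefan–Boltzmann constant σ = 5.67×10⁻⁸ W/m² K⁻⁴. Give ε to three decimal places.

0.642

TOA balance gives T_e = 255.1 K.
T_s⁴ = T_e⁴·2/(2−ε) → ε = 2 − 2(T_e/T_s)⁴ = 2 − 2·(255.1/281)⁴ = 0.6422.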